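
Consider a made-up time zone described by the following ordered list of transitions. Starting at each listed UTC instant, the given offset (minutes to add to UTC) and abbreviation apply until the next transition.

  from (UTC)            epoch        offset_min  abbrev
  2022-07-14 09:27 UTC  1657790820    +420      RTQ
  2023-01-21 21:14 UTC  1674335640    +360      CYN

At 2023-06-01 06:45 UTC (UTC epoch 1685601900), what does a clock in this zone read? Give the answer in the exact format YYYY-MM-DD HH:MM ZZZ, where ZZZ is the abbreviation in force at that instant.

Query: 2023-06-01 06:45 UTC
Rule 2/2 (CYN, +06:00): 2023-01-21 21:14 UTC ≤ query < +∞
6·60 + 45 + 360 = 765 min
765 = 0·1440 + 765; 765 = 12·60 + 45 → 12:45, same day
→ 2023-06-01 12:45 CYN

2023-06-01 12:45 CYN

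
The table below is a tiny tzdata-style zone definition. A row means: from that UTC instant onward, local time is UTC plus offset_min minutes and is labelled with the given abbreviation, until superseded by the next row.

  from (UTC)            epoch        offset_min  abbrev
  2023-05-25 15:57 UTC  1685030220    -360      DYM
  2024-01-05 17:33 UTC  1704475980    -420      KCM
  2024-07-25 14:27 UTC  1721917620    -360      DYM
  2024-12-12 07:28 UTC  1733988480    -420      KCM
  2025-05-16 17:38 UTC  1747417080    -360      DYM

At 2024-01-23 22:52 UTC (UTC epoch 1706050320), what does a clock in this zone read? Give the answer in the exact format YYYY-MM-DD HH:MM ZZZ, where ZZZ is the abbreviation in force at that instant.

2024-01-23 15:52 KCM

Query: 2024-01-23 22:52 UTC
Rule 2/5 (KCM, -07:00): 2024-01-05 17:33 UTC ≤ query < 2024-07-25 14:27 UTC
22·60 + 52 - 420 = 952 min
952 = 0·1440 + 952; 952 = 15·60 + 52 → 15:52, same day
→ 2024-01-23 15:52 KCM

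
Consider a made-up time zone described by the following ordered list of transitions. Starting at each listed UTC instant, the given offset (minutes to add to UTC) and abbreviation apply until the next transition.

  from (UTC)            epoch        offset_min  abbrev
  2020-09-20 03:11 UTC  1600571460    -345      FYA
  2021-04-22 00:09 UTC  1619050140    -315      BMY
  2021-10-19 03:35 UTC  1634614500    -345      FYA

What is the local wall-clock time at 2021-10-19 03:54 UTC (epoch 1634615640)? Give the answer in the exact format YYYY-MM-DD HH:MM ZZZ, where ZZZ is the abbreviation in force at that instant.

2021-10-18 22:09 FYA

Query: 2021-10-19 03:54 UTC
Rule 3/3 (FYA, -05:45): 2021-10-19 03:35 UTC ≤ query < +∞
3·60 + 54 - 345 = -111 min
-111 = -1·1440 + 1329; 1329 = 22·60 + 9 → 22:09, 2021-10-19 - 1 day = 2021-10-18
→ 2021-10-18 22:09 FYA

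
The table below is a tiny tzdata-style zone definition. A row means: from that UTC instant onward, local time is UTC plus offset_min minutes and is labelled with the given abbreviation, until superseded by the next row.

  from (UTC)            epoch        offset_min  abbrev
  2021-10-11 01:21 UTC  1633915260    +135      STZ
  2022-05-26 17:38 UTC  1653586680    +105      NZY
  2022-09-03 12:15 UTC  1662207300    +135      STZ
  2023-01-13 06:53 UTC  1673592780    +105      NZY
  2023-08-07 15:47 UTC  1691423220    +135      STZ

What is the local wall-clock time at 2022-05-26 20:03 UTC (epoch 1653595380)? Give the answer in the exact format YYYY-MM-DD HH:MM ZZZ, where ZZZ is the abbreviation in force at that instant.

2022-05-26 21:48 NZY

Query: 2022-05-26 20:03 UTC
Rule 2/5 (NZY, +01:45): 2022-05-26 17:38 UTC ≤ query < 2022-09-03 12:15 UTC
20·60 + 3 + 105 = 1308 min
1308 = 0·1440 + 1308; 1308 = 21·60 + 48 → 21:48, same day
→ 2022-05-26 21:48 NZY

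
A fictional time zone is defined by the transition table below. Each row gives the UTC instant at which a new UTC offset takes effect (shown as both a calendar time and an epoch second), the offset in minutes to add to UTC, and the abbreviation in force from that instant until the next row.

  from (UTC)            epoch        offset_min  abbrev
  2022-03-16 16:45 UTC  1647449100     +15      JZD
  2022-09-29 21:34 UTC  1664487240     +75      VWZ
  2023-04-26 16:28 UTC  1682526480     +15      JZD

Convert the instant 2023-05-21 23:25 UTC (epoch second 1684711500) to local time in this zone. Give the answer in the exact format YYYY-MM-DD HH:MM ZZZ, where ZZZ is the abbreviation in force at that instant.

2023-05-21 23:40 JZD

Query: 2023-05-21 23:25 UTC
Rule 3/3 (JZD, +00:15): 2023-04-26 16:28 UTC ≤ query < +∞
23·60 + 25 + 15 = 1420 min
1420 = 0·1440 + 1420; 1420 = 23·60 + 40 → 23:40, same day
→ 2023-05-21 23:40 JZD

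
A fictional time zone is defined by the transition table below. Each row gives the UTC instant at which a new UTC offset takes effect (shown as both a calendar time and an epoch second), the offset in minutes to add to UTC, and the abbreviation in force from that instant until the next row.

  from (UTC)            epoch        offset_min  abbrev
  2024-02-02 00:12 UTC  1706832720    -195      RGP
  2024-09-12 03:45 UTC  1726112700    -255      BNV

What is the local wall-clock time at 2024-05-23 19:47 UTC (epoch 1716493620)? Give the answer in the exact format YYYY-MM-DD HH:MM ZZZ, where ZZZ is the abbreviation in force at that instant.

2024-05-23 16:32 RGP

Query: 2024-05-23 19:47 UTC
Rule 1/2 (RGP, -03:15): 2024-02-02 00:12 UTC ≤ query < 2024-09-12 03:45 UTC
19·60 + 47 - 195 = 992 min
992 = 0·1440 + 992; 992 = 16·60 + 32 → 16:32, same day
→ 2024-05-23 16:32 RGP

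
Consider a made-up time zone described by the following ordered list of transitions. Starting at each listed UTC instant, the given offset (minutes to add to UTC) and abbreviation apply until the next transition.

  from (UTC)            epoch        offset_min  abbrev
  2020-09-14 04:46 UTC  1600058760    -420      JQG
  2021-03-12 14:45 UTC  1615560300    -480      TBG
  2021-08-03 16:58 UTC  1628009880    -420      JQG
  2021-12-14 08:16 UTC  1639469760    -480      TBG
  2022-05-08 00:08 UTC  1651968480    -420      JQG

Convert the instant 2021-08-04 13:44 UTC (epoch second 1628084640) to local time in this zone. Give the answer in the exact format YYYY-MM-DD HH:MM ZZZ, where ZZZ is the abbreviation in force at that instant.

2021-08-04 06:44 JQG

Query: 2021-08-04 13:44 UTC
Rule 3/5 (JQG, -07:00): 2021-08-03 16:58 UTC ≤ query < 2021-12-14 08:16 UTC
13·60 + 44 - 420 = 404 min
404 = 0·1440 + 404; 404 = 6·60 + 44 → 06:44, same day
→ 2021-08-04 06:44 JQG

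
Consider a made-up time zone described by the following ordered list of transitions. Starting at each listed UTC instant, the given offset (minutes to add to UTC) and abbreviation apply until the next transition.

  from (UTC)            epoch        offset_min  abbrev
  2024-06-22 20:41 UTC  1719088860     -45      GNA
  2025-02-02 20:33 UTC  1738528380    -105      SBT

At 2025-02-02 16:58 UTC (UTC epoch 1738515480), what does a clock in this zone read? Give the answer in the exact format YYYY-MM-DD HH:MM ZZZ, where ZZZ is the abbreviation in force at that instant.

2025-02-02 16:13 GNA

Query: 2025-02-02 16:58 UTC
Rule 1/2 (GNA, -00:45): 2024-06-22 20:41 UTC ≤ query < 2025-02-02 20:33 UTC
16·60 + 58 - 45 = 973 min
973 = 0·1440 + 973; 973 = 16·60 + 13 → 16:13, same day
→ 2025-02-02 16:13 GNA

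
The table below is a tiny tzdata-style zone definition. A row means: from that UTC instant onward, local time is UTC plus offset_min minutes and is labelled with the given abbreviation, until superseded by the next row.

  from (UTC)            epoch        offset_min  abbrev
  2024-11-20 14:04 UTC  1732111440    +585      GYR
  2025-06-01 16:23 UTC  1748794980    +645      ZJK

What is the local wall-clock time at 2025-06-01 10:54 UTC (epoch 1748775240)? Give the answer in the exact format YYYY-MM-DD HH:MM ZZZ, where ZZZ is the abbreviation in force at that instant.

2025-06-01 20:39 GYR

Query: 2025-06-01 10:54 UTC
Rule 1/2 (GYR, +09:45): 2024-11-20 14:04 UTC ≤ query < 2025-06-01 16:23 UTC
10·60 + 54 + 585 = 1239 min
1239 = 0·1440 + 1239; 1239 = 20·60 + 39 → 20:39, same day
→ 2025-06-01 20:39 GYR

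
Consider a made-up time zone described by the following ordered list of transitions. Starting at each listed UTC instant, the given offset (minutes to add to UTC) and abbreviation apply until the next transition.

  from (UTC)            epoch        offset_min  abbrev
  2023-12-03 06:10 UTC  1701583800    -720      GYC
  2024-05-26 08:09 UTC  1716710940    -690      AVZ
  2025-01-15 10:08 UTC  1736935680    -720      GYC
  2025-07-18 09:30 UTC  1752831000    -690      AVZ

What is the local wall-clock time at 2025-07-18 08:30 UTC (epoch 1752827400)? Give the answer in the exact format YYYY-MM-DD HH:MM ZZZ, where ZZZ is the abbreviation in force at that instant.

Query: 2025-07-18 08:30 UTC
Rule 3/4 (GYC, -12:00): 2025-01-15 10:08 UTC ≤ query < 2025-07-18 09:30 UTC
8·60 + 30 - 720 = -210 min
-210 = -1·1440 + 1230; 1230 = 20·60 + 30 → 20:30, 2025-07-18 - 1 day = 2025-07-17
→ 2025-07-17 20:30 GYC

2025-07-17 20:30 GYC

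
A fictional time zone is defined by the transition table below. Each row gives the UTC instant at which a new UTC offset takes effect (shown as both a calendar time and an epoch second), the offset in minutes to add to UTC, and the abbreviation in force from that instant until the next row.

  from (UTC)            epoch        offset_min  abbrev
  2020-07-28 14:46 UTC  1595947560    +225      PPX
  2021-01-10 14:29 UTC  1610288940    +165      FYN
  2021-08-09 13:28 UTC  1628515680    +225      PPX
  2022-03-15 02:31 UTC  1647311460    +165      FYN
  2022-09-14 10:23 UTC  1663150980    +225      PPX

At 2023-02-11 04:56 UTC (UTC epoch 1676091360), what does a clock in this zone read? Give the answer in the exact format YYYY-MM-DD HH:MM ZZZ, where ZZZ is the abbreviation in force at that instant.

Query: 2023-02-11 04:56 UTC
Rule 5/5 (PPX, +03:45): 2022-09-14 10:23 UTC ≤ query < +∞
4·60 + 56 + 225 = 521 min
521 = 0·1440 + 521; 521 = 8·60 + 41 → 08:41, same day
→ 2023-02-11 08:41 PPX

2023-02-11 08:41 PPX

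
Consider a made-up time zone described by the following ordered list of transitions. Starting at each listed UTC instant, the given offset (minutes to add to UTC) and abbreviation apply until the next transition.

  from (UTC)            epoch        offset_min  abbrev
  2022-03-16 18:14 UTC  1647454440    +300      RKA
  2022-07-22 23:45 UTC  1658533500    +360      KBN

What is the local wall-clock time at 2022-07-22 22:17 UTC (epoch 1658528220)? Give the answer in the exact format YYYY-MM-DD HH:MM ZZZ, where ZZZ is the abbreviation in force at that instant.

Query: 2022-07-22 22:17 UTC
Rule 1/2 (RKA, +05:00): 2022-03-16 18:14 UTC ≤ query < 2022-07-22 23:45 UTC
22·60 + 17 + 300 = 1637 min
1637 = 1·1440 + 197; 197 = 3·60 + 17 → 03:17, 2022-07-22 + 1 day = 2022-07-23
→ 2022-07-23 03:17 RKA

2022-07-23 03:17 RKA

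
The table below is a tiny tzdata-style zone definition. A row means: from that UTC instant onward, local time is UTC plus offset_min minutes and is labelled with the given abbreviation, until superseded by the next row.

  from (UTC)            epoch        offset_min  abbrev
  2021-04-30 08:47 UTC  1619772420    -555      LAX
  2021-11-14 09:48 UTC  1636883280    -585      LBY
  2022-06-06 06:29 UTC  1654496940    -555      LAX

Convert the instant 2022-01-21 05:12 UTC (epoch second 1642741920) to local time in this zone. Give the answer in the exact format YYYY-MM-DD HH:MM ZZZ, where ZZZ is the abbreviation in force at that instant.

2022-01-20 19:27 LBY

Query: 2022-01-21 05:12 UTC
Rule 2/3 (LBY, -09:45): 2021-11-14 09:48 UTC ≤ query < 2022-06-06 06:29 UTC
5·60 + 12 - 585 = -273 min
-273 = -1·1440 + 1167; 1167 = 19·60 + 27 → 19:27, 2022-01-21 - 1 day = 2022-01-20
→ 2022-01-20 19:27 LBY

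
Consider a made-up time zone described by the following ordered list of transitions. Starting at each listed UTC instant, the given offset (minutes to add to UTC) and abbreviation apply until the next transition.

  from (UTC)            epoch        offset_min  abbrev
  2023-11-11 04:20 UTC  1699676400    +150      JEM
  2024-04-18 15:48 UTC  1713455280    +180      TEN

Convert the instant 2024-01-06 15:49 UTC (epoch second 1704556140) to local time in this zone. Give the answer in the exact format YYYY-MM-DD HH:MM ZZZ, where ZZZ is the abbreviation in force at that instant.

Query: 2024-01-06 15:49 UTC
Rule 1/2 (JEM, +02:30): 2023-11-11 04:20 UTC ≤ query < 2024-04-18 15:48 UTC
15·60 + 49 + 150 = 1099 min
1099 = 0·1440 + 1099; 1099 = 18·60 + 19 → 18:19, same day
→ 2024-01-06 18:19 JEM

2024-01-06 18:19 JEM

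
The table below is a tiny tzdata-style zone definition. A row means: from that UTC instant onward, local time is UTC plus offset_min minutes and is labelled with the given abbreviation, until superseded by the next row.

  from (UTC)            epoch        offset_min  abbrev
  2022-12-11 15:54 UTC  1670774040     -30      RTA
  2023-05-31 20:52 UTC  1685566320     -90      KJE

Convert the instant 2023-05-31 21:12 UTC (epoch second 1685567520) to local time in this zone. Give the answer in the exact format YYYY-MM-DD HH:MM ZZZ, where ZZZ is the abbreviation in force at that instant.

2023-05-31 19:42 KJE

Query: 2023-05-31 21:12 UTC
Rule 2/2 (KJE, -01:30): 2023-05-31 20:52 UTC ≤ query < +∞
21·60 + 12 - 90 = 1182 min
1182 = 0·1440 + 1182; 1182 = 19·60 + 42 → 19:42, same day
→ 2023-05-31 19:42 KJE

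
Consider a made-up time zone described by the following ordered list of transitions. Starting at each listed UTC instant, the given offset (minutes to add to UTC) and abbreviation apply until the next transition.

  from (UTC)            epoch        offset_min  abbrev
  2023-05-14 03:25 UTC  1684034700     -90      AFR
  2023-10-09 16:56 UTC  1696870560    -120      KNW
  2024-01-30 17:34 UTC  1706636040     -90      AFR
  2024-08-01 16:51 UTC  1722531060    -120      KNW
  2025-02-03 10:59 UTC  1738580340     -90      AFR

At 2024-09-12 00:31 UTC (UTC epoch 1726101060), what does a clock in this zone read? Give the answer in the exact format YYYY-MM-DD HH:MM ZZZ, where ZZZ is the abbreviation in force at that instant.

2024-09-11 22:31 KNW

Query: 2024-09-12 00:31 UTC
Rule 4/5 (KNW, -02:00): 2024-08-01 16:51 UTC ≤ query < 2025-02-03 10:59 UTC
0·60 + 31 - 120 = -89 min
-89 = -1·1440 + 1351; 1351 = 22·60 + 31 → 22:31, 2024-09-12 - 1 day = 2024-09-11
→ 2024-09-11 22:31 KNW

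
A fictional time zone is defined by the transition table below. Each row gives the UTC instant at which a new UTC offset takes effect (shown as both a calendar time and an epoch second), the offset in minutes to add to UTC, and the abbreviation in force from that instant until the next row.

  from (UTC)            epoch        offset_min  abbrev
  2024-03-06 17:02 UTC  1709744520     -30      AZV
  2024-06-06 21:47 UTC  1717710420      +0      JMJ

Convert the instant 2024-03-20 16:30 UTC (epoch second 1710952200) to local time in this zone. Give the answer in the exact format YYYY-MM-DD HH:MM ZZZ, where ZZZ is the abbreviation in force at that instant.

2024-03-20 16:00 AZV

Query: 2024-03-20 16:30 UTC
Rule 1/2 (AZV, -00:30): 2024-03-06 17:02 UTC ≤ query < 2024-06-06 21:47 UTC
16·60 + 30 - 30 = 960 min
960 = 0·1440 + 960; 960 = 16·60 + 0 → 16:00, same day
→ 2024-03-20 16:00 AZV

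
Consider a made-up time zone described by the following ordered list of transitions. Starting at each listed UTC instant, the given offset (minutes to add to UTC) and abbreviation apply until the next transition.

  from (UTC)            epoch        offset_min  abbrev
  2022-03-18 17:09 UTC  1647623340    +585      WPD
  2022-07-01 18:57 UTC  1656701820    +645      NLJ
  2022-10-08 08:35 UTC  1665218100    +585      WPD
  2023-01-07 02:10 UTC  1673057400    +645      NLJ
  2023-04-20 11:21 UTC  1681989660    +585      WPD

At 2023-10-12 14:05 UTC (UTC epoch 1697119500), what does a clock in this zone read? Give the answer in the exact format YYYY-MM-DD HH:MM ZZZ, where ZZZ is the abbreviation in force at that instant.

2023-10-12 23:50 WPD

Query: 2023-10-12 14:05 UTC
Rule 5/5 (WPD, +09:45): 2023-04-20 11:21 UTC ≤ query < +∞
14·60 + 5 + 585 = 1430 min
1430 = 0·1440 + 1430; 1430 = 23·60 + 50 → 23:50, same day
→ 2023-10-12 23:50 WPD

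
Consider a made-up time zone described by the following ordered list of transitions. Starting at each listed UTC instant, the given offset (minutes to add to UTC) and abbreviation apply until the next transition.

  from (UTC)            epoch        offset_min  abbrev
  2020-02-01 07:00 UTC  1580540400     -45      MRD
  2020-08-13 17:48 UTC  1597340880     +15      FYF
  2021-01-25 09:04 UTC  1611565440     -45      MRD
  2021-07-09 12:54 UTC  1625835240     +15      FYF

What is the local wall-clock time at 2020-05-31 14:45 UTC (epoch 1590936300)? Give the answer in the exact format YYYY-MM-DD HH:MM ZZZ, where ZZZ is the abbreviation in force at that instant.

2020-05-31 14:00 MRD

Query: 2020-05-31 14:45 UTC
Rule 1/4 (MRD, -00:45): 2020-02-01 07:00 UTC ≤ query < 2020-08-13 17:48 UTC
14·60 + 45 - 45 = 840 min
840 = 0·1440 + 840; 840 = 14·60 + 0 → 14:00, same day
→ 2020-05-31 14:00 MRD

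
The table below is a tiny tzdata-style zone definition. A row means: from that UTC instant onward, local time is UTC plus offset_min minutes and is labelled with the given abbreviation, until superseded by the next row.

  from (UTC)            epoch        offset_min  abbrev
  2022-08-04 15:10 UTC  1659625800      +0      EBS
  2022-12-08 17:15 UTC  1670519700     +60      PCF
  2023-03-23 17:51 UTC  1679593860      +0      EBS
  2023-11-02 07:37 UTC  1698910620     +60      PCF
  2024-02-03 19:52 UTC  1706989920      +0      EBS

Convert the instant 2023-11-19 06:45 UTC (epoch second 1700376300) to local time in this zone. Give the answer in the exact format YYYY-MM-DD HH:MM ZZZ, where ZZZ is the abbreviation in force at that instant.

Query: 2023-11-19 06:45 UTC
Rule 4/5 (PCF, +01:00): 2023-11-02 07:37 UTC ≤ query < 2024-02-03 19:52 UTC
6·60 + 45 + 60 = 465 min
465 = 0·1440 + 465; 465 = 7·60 + 45 → 07:45, same day
→ 2023-11-19 07:45 PCF

2023-11-19 07:45 PCF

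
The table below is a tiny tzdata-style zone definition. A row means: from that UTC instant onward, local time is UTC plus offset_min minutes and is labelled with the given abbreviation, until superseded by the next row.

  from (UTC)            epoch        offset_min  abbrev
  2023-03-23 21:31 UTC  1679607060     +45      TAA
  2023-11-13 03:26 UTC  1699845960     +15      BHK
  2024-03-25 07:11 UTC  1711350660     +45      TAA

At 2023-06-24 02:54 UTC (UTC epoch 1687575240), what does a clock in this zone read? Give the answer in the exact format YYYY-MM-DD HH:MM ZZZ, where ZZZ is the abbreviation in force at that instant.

2023-06-24 03:39 TAA

Query: 2023-06-24 02:54 UTC
Rule 1/3 (TAA, +00:45): 2023-03-23 21:31 UTC ≤ query < 2023-11-13 03:26 UTC
2·60 + 54 + 45 = 219 min
219 = 0·1440 + 219; 219 = 3·60 + 39 → 03:39, same day
→ 2023-06-24 03:39 TAA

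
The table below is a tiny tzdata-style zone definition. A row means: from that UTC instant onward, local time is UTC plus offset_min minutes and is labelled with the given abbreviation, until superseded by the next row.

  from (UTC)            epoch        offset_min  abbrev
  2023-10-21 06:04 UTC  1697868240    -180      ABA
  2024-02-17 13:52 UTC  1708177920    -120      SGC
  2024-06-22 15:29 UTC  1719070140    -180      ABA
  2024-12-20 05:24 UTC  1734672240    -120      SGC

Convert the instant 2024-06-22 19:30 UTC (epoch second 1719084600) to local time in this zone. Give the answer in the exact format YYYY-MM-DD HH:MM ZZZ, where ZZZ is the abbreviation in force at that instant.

Query: 2024-06-22 19:30 UTC
Rule 3/4 (ABA, -03:00): 2024-06-22 15:29 UTC ≤ query < 2024-12-20 05:24 UTC
19·60 + 30 - 180 = 990 min
990 = 0·1440 + 990; 990 = 16·60 + 30 → 16:30, same day
→ 2024-06-22 16:30 ABA

2024-06-22 16:30 ABA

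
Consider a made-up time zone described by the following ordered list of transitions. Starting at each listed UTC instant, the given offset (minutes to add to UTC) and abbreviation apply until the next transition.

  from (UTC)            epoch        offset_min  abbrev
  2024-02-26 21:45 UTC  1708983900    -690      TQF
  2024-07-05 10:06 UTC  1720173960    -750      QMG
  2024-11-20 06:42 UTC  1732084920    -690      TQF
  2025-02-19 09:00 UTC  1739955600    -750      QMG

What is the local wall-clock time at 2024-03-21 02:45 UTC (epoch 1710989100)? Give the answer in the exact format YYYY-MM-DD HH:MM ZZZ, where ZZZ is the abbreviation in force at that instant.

2024-03-20 15:15 TQF

Query: 2024-03-21 02:45 UTC
Rule 1/4 (TQF, -11:30): 2024-02-26 21:45 UTC ≤ query < 2024-07-05 10:06 UTC
2·60 + 45 - 690 = -525 min
-525 = -1·1440 + 915; 915 = 15·60 + 15 → 15:15, 2024-03-21 - 1 day = 2024-03-20
→ 2024-03-20 15:15 TQF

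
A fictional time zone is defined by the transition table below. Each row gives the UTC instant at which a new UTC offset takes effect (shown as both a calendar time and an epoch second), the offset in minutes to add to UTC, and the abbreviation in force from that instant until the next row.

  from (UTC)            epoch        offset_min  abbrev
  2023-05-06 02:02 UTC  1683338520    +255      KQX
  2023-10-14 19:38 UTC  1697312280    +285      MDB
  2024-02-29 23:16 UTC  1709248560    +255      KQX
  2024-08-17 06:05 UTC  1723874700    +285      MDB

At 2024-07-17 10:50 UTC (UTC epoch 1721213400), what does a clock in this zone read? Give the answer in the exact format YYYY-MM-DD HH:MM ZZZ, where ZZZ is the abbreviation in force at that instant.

2024-07-17 15:05 KQX

Query: 2024-07-17 10:50 UTC
Rule 3/4 (KQX, +04:15): 2024-02-29 23:16 UTC ≤ query < 2024-08-17 06:05 UTC
10·60 + 50 + 255 = 905 min
905 = 0·1440 + 905; 905 = 15·60 + 5 → 15:05, same day
→ 2024-07-17 15:05 KQX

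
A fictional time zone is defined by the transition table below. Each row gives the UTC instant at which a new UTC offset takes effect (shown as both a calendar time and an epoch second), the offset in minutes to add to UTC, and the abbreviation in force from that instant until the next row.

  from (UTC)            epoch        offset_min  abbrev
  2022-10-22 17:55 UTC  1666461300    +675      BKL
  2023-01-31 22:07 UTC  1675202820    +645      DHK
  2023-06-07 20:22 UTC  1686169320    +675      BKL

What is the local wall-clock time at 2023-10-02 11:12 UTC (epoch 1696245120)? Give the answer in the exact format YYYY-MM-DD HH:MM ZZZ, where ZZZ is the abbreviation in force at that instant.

2023-10-02 22:27 BKL

Query: 2023-10-02 11:12 UTC
Rule 3/3 (BKL, +11:15): 2023-06-07 20:22 UTC ≤ query < +∞
11·60 + 12 + 675 = 1347 min
1347 = 0·1440 + 1347; 1347 = 22·60 + 27 → 22:27, same day
→ 2023-10-02 22:27 BKL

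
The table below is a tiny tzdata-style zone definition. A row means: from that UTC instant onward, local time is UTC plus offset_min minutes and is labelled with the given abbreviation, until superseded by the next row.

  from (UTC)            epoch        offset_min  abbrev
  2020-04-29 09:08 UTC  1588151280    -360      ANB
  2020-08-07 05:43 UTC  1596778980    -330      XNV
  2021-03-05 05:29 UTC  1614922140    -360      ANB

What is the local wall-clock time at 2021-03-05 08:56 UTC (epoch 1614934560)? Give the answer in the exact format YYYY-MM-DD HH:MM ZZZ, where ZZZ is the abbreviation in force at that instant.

2021-03-05 02:56 ANB

Query: 2021-03-05 08:56 UTC
Rule 3/3 (ANB, -06:00): 2021-03-05 05:29 UTC ≤ query < +∞
8·60 + 56 - 360 = 176 min
176 = 0·1440 + 176; 176 = 2·60 + 56 → 02:56, same day
→ 2021-03-05 02:56 ANB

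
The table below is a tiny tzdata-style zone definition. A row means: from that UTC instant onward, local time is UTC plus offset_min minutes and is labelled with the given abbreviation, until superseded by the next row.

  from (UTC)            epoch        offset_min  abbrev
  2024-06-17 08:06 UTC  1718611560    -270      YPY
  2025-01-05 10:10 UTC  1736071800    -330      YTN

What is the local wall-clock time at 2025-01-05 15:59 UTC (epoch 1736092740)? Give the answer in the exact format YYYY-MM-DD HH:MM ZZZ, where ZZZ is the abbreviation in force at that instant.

2025-01-05 10:29 YTN

Query: 2025-01-05 15:59 UTC
Rule 2/2 (YTN, -05:30): 2025-01-05 10:10 UTC ≤ query < +∞
15·60 + 59 - 330 = 629 min
629 = 0·1440 + 629; 629 = 10·60 + 29 → 10:29, same day
→ 2025-01-05 10:29 YTN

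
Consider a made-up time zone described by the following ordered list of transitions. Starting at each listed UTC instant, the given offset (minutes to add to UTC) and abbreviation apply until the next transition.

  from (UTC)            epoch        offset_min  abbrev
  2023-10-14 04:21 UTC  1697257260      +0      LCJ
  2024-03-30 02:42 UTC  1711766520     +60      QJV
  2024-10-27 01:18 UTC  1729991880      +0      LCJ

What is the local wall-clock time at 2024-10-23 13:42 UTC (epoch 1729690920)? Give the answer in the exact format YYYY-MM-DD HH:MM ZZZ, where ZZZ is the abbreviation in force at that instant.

2024-10-23 14:42 QJV

Query: 2024-10-23 13:42 UTC
Rule 2/3 (QJV, +01:00): 2024-03-30 02:42 UTC ≤ query < 2024-10-27 01:18 UTC
13·60 + 42 + 60 = 882 min
882 = 0·1440 + 882; 882 = 14·60 + 42 → 14:42, same day
→ 2024-10-23 14:42 QJV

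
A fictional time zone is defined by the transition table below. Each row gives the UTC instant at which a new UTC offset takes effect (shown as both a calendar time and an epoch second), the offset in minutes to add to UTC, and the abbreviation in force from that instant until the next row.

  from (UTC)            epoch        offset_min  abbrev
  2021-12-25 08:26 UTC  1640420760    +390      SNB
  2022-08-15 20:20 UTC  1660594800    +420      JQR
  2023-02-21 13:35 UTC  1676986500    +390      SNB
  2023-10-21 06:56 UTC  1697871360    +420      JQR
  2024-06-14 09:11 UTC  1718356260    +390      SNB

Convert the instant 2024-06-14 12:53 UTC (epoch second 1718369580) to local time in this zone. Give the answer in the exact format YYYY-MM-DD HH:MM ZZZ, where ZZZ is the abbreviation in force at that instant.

Query: 2024-06-14 12:53 UTC
Rule 5/5 (SNB, +06:30): 2024-06-14 09:11 UTC ≤ query < +∞
12·60 + 53 + 390 = 1163 min
1163 = 0·1440 + 1163; 1163 = 19·60 + 23 → 19:23, same day
→ 2024-06-14 19:23 SNB

2024-06-14 19:23 SNB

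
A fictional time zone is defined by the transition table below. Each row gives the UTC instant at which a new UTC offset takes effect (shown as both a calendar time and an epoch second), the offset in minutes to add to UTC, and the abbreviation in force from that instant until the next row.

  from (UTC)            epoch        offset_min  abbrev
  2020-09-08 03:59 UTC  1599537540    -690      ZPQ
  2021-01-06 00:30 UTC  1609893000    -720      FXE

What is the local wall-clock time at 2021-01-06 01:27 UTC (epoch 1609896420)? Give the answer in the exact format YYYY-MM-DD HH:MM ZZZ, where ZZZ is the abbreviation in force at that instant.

Query: 2021-01-06 01:27 UTC
Rule 2/2 (FXE, -12:00): 2021-01-06 00:30 UTC ≤ query < +∞
1·60 + 27 - 720 = -633 min
-633 = -1·1440 + 807; 807 = 13·60 + 27 → 13:27, 2021-01-06 - 1 day = 2021-01-05
→ 2021-01-05 13:27 FXE

2021-01-05 13:27 FXE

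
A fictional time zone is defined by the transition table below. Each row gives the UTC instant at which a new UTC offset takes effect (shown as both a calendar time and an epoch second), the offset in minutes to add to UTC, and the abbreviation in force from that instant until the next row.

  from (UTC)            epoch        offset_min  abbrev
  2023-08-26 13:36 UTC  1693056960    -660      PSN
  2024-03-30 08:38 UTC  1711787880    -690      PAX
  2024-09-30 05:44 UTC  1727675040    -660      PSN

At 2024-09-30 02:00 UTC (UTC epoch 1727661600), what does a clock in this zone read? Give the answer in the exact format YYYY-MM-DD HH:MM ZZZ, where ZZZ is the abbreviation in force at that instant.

2024-09-29 14:30 PAX

Query: 2024-09-30 02:00 UTC
Rule 2/3 (PAX, -11:30): 2024-03-30 08:38 UTC ≤ query < 2024-09-30 05:44 UTC
2·60 + 0 - 690 = -570 min
-570 = -1·1440 + 870; 870 = 14·60 + 30 → 14:30, 2024-09-30 - 1 day = 2024-09-29
→ 2024-09-29 14:30 PAX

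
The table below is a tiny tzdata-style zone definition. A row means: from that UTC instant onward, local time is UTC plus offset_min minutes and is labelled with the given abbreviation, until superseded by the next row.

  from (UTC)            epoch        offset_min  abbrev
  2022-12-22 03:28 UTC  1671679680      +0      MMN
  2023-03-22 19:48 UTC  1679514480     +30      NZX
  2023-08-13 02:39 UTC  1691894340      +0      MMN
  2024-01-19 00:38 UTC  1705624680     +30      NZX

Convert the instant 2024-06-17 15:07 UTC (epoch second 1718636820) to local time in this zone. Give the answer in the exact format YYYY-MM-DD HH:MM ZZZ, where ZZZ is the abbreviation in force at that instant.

Query: 2024-06-17 15:07 UTC
Rule 4/4 (NZX, +00:30): 2024-01-19 00:38 UTC ≤ query < +∞
15·60 + 7 + 30 = 937 min
937 = 0·1440 + 937; 937 = 15·60 + 37 → 15:37, same day
→ 2024-06-17 15:37 NZX

2024-06-17 15:37 NZX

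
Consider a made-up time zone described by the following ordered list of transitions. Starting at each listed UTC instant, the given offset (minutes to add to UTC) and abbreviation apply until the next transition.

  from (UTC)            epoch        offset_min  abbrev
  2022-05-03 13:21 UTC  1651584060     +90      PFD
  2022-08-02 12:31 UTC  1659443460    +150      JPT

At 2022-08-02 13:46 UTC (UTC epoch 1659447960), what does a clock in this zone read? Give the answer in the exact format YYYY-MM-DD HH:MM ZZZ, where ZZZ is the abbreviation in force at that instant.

Query: 2022-08-02 13:46 UTC
Rule 2/2 (JPT, +02:30): 2022-08-02 12:31 UTC ≤ query < +∞
13·60 + 46 + 150 = 976 min
976 = 0·1440 + 976; 976 = 16·60 + 16 → 16:16, same day
→ 2022-08-02 16:16 JPT

2022-08-02 16:16 JPT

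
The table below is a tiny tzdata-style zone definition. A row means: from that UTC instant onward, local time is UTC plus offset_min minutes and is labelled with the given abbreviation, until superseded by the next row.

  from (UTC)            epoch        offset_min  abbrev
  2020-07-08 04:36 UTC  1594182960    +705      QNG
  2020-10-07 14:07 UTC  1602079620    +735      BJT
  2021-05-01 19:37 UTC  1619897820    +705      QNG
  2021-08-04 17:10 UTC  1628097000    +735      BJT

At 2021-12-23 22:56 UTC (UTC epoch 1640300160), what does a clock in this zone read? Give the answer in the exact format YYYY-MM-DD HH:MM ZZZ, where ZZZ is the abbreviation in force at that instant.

Query: 2021-12-23 22:56 UTC
Rule 4/4 (BJT, +12:15): 2021-08-04 17:10 UTC ≤ query < +∞
22·60 + 56 + 735 = 2111 min
2111 = 1·1440 + 671; 671 = 11·60 + 11 → 11:11, 2021-12-23 + 1 day = 2021-12-24
→ 2021-12-24 11:11 BJT

2021-12-24 11:11 BJT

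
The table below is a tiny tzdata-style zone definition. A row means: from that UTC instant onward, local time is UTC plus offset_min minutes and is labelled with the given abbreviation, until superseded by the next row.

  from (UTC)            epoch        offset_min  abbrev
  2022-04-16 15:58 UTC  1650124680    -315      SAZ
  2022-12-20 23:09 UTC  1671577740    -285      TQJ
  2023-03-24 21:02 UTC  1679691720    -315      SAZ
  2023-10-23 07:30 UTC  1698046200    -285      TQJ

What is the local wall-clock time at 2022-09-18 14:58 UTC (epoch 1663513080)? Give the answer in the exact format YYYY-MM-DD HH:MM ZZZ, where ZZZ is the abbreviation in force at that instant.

2022-09-18 09:43 SAZ

Query: 2022-09-18 14:58 UTC
Rule 1/4 (SAZ, -05:15): 2022-04-16 15:58 UTC ≤ query < 2022-12-20 23:09 UTC
14·60 + 58 - 315 = 583 min
583 = 0·1440 + 583; 583 = 9·60 + 43 → 09:43, same day
→ 2022-09-18 09:43 SAZ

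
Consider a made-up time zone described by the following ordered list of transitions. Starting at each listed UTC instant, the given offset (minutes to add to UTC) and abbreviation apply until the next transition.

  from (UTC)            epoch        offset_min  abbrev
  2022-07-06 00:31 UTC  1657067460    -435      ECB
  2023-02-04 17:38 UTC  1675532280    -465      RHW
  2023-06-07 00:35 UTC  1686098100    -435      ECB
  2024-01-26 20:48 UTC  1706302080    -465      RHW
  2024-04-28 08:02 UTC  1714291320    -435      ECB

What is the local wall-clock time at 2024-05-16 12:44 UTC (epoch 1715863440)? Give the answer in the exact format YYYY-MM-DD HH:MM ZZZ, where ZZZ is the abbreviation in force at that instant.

2024-05-16 05:29 ECB

Query: 2024-05-16 12:44 UTC
Rule 5/5 (ECB, -07:15): 2024-04-28 08:02 UTC ≤ query < +∞
12·60 + 44 - 435 = 329 min
329 = 0·1440 + 329; 329 = 5·60 + 29 → 05:29, same day
→ 2024-05-16 05:29 ECB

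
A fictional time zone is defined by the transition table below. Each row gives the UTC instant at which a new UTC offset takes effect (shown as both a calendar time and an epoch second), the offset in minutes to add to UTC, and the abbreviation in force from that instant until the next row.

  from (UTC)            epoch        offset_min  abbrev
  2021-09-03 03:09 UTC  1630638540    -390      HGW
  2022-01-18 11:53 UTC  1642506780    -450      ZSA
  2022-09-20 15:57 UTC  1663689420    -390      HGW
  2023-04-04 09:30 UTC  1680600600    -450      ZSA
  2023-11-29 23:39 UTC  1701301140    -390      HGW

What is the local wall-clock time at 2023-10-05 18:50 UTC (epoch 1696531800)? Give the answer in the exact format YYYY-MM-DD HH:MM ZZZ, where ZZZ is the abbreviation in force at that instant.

2023-10-05 11:20 ZSA

Query: 2023-10-05 18:50 UTC
Rule 4/5 (ZSA, -07:30): 2023-04-04 09:30 UTC ≤ query < 2023-11-29 23:39 UTC
18·60 + 50 - 450 = 680 min
680 = 0·1440 + 680; 680 = 11·60 + 20 → 11:20, same day
→ 2023-10-05 11:20 ZSA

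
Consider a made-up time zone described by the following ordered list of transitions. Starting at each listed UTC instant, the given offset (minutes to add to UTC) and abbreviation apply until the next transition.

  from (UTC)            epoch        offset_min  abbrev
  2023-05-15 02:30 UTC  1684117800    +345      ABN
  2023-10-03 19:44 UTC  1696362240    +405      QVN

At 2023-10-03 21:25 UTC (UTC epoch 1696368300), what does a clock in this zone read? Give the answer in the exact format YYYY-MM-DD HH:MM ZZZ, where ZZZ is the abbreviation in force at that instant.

Query: 2023-10-03 21:25 UTC
Rule 2/2 (QVN, +06:45): 2023-10-03 19:44 UTC ≤ query < +∞
21·60 + 25 + 405 = 1690 min
1690 = 1·1440 + 250; 250 = 4·60 + 10 → 04:10, 2023-10-03 + 1 day = 2023-10-04
→ 2023-10-04 04:10 QVN

2023-10-04 04:10 QVN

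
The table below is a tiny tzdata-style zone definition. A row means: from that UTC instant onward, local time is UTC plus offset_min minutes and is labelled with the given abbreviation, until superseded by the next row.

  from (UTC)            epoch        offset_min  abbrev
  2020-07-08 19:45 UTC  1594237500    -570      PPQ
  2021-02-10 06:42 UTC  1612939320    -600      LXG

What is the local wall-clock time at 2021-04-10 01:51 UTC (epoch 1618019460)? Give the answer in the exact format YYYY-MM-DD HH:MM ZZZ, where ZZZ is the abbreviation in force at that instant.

Query: 2021-04-10 01:51 UTC
Rule 2/2 (LXG, -10:00): 2021-02-10 06:42 UTC ≤ query < +∞
1·60 + 51 - 600 = -489 min
-489 = -1·1440 + 951; 951 = 15·60 + 51 → 15:51, 2021-04-10 - 1 day = 2021-04-09
→ 2021-04-09 15:51 LXG

2021-04-09 15:51 LXG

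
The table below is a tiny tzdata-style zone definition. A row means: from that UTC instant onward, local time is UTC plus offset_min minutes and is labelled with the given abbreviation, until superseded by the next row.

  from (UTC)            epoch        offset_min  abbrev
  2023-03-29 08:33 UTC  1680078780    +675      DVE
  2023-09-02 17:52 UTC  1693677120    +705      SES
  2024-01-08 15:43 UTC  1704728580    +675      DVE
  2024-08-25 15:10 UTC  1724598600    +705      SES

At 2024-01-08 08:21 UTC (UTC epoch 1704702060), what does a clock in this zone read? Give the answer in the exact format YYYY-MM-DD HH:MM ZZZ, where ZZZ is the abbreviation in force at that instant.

2024-01-08 20:06 SES

Query: 2024-01-08 08:21 UTC
Rule 2/4 (SES, +11:45): 2023-09-02 17:52 UTC ≤ query < 2024-01-08 15:43 UTC
8·60 + 21 + 705 = 1206 min
1206 = 0·1440 + 1206; 1206 = 20·60 + 6 → 20:06, same day
→ 2024-01-08 20:06 SES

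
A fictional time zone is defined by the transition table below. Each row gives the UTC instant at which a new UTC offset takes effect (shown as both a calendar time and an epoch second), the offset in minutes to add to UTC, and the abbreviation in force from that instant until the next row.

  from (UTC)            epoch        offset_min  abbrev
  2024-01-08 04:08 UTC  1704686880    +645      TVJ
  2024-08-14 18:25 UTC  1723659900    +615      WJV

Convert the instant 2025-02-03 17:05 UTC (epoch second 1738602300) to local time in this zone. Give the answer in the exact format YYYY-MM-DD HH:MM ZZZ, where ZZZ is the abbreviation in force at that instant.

2025-02-04 03:20 WJV

Query: 2025-02-03 17:05 UTC
Rule 2/2 (WJV, +10:15): 2024-08-14 18:25 UTC ≤ query < +∞
17·60 + 5 + 615 = 1640 min
1640 = 1·1440 + 200; 200 = 3·60 + 20 → 03:20, 2025-02-03 + 1 day = 2025-02-04
→ 2025-02-04 03:20 WJV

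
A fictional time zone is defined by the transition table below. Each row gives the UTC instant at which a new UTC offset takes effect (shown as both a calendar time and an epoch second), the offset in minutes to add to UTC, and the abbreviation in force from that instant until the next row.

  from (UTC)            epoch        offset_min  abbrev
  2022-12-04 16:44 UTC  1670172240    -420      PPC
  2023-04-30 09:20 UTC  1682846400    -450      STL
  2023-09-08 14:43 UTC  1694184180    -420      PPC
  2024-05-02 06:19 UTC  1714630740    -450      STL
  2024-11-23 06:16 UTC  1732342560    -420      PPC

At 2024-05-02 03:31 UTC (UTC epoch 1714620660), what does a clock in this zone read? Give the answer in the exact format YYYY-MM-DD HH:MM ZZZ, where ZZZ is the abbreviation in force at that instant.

Query: 2024-05-02 03:31 UTC
Rule 3/5 (PPC, -07:00): 2023-09-08 14:43 UTC ≤ query < 2024-05-02 06:19 UTC
3·60 + 31 - 420 = -209 min
-209 = -1·1440 + 1231; 1231 = 20·60 + 31 → 20:31, 2024-05-02 - 1 day = 2024-05-01
→ 2024-05-01 20:31 PPC

2024-05-01 20:31 PPC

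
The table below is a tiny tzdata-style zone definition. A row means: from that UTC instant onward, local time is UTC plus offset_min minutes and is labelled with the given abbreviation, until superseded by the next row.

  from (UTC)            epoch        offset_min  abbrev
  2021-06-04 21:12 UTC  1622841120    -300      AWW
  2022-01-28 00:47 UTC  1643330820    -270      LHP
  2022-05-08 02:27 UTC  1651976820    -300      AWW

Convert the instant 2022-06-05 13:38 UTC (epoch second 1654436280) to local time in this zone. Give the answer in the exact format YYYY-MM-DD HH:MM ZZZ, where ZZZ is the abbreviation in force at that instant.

2022-06-05 08:38 AWW

Query: 2022-06-05 13:38 UTC
Rule 3/3 (AWW, -05:00): 2022-05-08 02:27 UTC ≤ query < +∞
13·60 + 38 - 300 = 518 min
518 = 0·1440 + 518; 518 = 8·60 + 38 → 08:38, same day
→ 2022-06-05 08:38 AWW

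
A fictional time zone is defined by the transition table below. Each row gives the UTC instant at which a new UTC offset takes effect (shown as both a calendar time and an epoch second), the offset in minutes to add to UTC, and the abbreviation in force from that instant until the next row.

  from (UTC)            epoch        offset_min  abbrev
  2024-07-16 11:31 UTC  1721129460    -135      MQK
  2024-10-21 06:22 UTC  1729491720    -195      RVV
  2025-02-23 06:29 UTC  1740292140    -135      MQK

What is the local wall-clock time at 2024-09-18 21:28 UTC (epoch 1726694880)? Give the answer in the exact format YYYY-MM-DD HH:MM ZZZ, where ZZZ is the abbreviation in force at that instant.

2024-09-18 19:13 MQK

Query: 2024-09-18 21:28 UTC
Rule 1/3 (MQK, -02:15): 2024-07-16 11:31 UTC ≤ query < 2024-10-21 06:22 UTC
21·60 + 28 - 135 = 1153 min
1153 = 0·1440 + 1153; 1153 = 19·60 + 13 → 19:13, same day
→ 2024-09-18 19:13 MQK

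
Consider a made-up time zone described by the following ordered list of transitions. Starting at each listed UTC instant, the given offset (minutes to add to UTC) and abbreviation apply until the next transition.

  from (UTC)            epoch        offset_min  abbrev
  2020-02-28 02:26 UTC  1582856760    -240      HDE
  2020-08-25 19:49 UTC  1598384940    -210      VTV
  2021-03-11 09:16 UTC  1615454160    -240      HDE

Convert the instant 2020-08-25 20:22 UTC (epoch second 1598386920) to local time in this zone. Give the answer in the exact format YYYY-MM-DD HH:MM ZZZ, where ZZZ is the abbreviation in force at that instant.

2020-08-25 16:52 VTV

Query: 2020-08-25 20:22 UTC
Rule 2/3 (VTV, -03:30): 2020-08-25 19:49 UTC ≤ query < 2021-03-11 09:16 UTC
20·60 + 22 - 210 = 1012 min
1012 = 0·1440 + 1012; 1012 = 16·60 + 52 → 16:52, same day
→ 2020-08-25 16:52 VTV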